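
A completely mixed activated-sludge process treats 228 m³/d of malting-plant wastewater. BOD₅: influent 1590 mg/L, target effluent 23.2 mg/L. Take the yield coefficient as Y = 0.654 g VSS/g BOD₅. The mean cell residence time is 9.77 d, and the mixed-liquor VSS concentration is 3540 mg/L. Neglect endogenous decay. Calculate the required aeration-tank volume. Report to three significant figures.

V ≈ 645 m³

With k_d = 0 the design equation reduces to V = Y Q (S₀−S) θ_c / X = 0.654 × 228 × (1590 − 23.2) × 9.77 / 3540 = 644.8 m³.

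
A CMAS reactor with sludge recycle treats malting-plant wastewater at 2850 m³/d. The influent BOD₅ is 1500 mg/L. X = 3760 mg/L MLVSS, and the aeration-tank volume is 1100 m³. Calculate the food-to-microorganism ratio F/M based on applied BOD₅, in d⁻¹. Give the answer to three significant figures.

F/M = applied load / biomass = Q·S₀/(V·X) = 2850 × 1500 / (1100 × 3760) = 1.034 d⁻¹.

F/M ≈ 1.03 d⁻¹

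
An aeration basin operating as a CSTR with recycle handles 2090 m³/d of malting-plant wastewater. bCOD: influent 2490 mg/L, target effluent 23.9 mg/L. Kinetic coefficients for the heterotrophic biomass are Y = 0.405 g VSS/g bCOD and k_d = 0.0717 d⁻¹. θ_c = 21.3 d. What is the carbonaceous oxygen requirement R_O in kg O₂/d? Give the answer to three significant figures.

R_O ≈ 3980 kg O₂/d

Y_obs = Y / (1 + k_d θ_c) = 0.405 / (1 + 0.0717 × 21.3) = 0.405 / 2.527 = 0.1603.
ΔS = 2490 − 23.9 = 2466 mg/L, so the substrate removal rate is 2090 × 2466/1000 = 5154 kg bCOD/d.
P_X = Y_obs·Q·(S₀ − S) = 0.1603 × 5154 = 826.0 kg VSS/d.
R_O = Q·(S₀ − S) − 1.42·P_X = 5154 − 1.42 × 826.0 = 3981 kg O₂/d.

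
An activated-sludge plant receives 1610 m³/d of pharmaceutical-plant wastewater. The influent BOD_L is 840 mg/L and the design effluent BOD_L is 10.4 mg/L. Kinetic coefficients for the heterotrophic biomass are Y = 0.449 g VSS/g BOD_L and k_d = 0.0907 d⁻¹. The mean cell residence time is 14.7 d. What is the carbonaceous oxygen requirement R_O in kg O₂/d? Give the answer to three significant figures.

R_O ≈ 971 kg O₂/d

Y_obs = Y / (1 + k_d θ_c) = 0.449 / (1 + 0.0907 × 14.7) = 0.449 / 2.333 = 0.1924.
ΔS = 840 − 10.4 = 829.6 mg/L, so the substrate removal rate is 1610 × 829.6/1000 = 1336 kg BOD_L/d.
Net sludge production P_X = 0.1924 × 1336 = 257.0 kg VSS/d.
R_O = Q·(S₀ − S) − 1.42·P_X = 1336 − 1.42 × 257.0 = 970.7 kg O₂/d.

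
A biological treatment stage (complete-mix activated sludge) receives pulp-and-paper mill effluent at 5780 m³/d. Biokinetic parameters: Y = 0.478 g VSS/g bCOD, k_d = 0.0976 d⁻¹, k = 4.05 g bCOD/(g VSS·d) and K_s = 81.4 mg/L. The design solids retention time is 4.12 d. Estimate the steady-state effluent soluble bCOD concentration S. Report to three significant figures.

For a completely mixed reactor with recycle the Lawrence–McCarty relation gives S = K_s·(1 + k_d·θ_c) / [θ_c·(Y·k − k_d) − 1] = 81.4 × (1 + 0.0976 × 4.12) / [4.12 × (0.478 × 4.05 − 0.0976) − 1] = 114.1 / 6.574 = 17.36 mg/L.

S ≈ 17.4 mg/L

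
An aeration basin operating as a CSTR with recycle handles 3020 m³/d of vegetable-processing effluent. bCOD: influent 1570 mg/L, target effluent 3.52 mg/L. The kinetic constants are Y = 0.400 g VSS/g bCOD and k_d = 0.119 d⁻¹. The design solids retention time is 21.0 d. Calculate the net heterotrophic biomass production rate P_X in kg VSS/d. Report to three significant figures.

Correct the yield for decay: Y_obs = Y/(1 + k_d θ_c) = 0.400 / (1 + 0.119 × 21.0) = 0.400 / 3.499 = 0.1143.
Q·(S₀ − S) = 3020 × (1570 − 3.52) × 10⁻³ = 4731 kg/d removed.
P_X = Y_obs · Q(S₀ − S) = 0.1143 × 4731 = 540.8 kg VSS/d.

P_X ≈ 541 kg VSS/d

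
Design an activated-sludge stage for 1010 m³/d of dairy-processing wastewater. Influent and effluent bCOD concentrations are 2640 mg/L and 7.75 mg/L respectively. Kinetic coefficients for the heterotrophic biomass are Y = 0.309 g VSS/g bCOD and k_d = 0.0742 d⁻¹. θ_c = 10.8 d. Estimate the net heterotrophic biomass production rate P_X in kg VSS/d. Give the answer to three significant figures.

P_X ≈ 456 kg VSS/d

Y_obs = Y / (1 + k_d θ_c) = 0.309 / (1 + 0.0742 × 10.8) = 0.309 / 1.801 = 0.1715.
Mass of bCOD removed per day: Q(S₀ − S) = 1010 × 2632 g/m³ = 2659 kg/d.
P_X = Y_obs · Q(S₀ − S) = 0.1715 × 2659 = 456.0 kg VSS/d.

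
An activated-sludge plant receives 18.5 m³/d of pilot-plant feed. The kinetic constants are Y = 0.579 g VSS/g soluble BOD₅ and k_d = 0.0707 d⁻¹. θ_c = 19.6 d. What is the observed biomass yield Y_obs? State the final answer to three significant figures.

The observed yield is Y_obs = Y/(1 + k_d·θ_c) = 0.579 / (1 + 0.0707 × 19.6) = 0.579 / 2.386 = 0.2427 g VSS per g soluble BOD₅ removed.

Y_obs ≈ 0.243 g VSS/g soluble BOD₅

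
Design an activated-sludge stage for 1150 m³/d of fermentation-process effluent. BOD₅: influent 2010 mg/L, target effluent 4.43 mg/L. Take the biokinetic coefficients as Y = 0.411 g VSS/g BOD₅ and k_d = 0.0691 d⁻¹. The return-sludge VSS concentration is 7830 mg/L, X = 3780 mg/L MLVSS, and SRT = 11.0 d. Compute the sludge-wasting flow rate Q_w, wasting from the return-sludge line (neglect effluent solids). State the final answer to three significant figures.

Q_w ≈ 68.8 m³/d

Steady-state biomass mass balance: V·X·(1 + k_d·θ_c) = Y·Q·(S₀ − S)·θ_c, so V = 0.411 × 1150 × (2010 − 4.43) × 11.0 / [3780 × (1 + 0.0691 × 11.0)] = 1.04×10^7 / 6653 = 1567 m³.
θ_c = V·X/(Q_w·X_r) when wasting from the recycle, so Q_w = V·X/(θ_c·X_r) = 1567 × 3780 / (11.0 × 7830) = 68.78 m³/d.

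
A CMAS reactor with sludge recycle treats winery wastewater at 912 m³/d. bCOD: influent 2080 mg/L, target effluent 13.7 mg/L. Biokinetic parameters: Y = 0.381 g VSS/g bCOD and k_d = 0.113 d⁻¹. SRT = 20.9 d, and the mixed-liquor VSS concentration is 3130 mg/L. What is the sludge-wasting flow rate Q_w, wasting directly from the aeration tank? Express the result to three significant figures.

Q_w ≈ 68.2 m³/d

From the SRT design equation V = Y Q (S₀−S) θ_c / [X (1 + k_d θ_c)] = 0.381 × 912 × (2080 − 13.7) × 20.9 / [3130 × (1 + 0.113 × 20.9)] = 1.5×10^7 / 10522 = 1426 m³.
Wasting from the aeration tank: Q_w = V / θ_c = 1426 / 20.9 = 68.24 m³/d.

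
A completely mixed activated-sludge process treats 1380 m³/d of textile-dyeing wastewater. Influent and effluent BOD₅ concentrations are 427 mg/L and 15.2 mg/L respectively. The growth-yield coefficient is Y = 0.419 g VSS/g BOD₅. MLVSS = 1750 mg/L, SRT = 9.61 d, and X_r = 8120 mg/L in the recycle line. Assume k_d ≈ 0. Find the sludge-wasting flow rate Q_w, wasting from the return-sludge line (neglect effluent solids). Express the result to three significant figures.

With k_d = 0 the design equation reduces to V = Y Q (S₀−S) θ_c / X = 0.419 × 1380 × (427 − 15.2) × 9.61 / 1750 = 1308 m³.
θ_c = V·X/(Q_w·X_r) when wasting from the recycle, so Q_w = V·X/(θ_c·X_r) = 1308 × 1750 / (9.61 × 8120) = 29.32 m³/d.

Q_w ≈ 29.3 m³/d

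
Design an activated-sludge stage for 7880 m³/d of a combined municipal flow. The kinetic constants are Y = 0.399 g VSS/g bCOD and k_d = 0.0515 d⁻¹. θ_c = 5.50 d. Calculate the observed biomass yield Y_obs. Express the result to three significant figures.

Observed yield with endogenous decay: Y_obs = Y / (1 + k_d·θ_c) = 0.399 / (1 + 0.0515 × 5.50) = 0.399 / 1.283 = 0.3109 g VSS/g bCOD.

Y_obs ≈ 0.311 g VSS/g bCOD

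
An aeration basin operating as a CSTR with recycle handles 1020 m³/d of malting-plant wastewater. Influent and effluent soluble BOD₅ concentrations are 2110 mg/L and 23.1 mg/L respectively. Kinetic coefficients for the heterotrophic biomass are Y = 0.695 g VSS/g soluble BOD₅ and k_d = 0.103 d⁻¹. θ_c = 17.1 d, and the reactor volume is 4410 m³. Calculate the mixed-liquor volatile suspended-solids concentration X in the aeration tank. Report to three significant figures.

X ≈ 2080 mg/L

Solving the biomass balance for X: X = Y Q (S₀−S) θ_c / [V (1+k_d θ_c)] = 0.695 × 1020 × (2110 − 23.1) × 17.1 / [4410 × (1 + 0.103 × 17.1)] = 2077 mg/L.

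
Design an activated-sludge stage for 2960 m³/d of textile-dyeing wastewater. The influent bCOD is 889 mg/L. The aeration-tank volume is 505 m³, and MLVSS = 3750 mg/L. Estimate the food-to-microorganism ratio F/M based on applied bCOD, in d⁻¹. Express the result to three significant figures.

F/M = Q·S₀ / (V·X) = 2960 × 889 / (505.0 × 3750) = 1.390 g bCOD·(g VSS·d)⁻¹.

F/M ≈ 1.39 d⁻¹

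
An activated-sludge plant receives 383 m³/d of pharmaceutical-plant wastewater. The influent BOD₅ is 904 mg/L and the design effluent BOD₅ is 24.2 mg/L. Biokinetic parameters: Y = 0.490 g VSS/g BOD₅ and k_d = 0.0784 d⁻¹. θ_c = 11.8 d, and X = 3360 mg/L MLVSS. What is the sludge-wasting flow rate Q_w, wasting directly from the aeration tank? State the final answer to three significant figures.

Q_w ≈ 25.5 m³/d

From the SRT design equation V = Y Q (S₀−S) θ_c / [X (1 + k_d θ_c)] = 0.490 × 383 × (904 − 24.2) × 11.8 / [3360 × (1 + 0.0784 × 11.8)] = 1.95×10^6 / 6468 = 301.2 m³.
With mixed-liquor wasting, θ_c = V/Q_w, so Q_w = V/θ_c = 301.2/11.8 = 25.53 m³/d.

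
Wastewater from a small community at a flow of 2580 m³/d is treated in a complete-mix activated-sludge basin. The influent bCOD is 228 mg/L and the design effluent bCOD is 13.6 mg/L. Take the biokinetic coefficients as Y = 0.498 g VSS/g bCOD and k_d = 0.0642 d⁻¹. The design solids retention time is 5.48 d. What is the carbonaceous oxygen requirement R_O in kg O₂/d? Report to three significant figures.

Observed yield with endogenous decay: Y_obs = Y / (1 + k_d·θ_c) = 0.498 / (1 + 0.0642 × 5.48) = 0.498 / 1.352 = 0.3684 g VSS/g bCOD.
ΔS = 228 − 13.6 = 214.4 mg/L, so the substrate removal rate is 2580 × 214.4/1000 = 553.2 kg bCOD/d.
Biomass synthesised: P_X = Y_obs × 553.2 = 203.8 kg VSS/d.
Carbonaceous O₂ demand = substrate oxidised − cell-mass equivalent = 553.2 − 1.42 × 203.8 = 263.8 kg O₂/d.

R_O ≈ 264 kg O₂/d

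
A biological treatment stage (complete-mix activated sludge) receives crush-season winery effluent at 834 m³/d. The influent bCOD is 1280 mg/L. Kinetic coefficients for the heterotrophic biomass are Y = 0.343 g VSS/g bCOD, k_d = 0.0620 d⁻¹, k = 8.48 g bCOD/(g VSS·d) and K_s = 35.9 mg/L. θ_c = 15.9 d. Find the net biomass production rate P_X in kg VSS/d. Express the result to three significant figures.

P_X ≈ 184 kg VSS/d

For a completely mixed reactor with recycle the Lawrence–McCarty relation gives S = K_s·(1 + k_d·θ_c) / [θ_c·(Y·k − k_d) − 1] = 35.9 × (1 + 0.0620 × 15.9) / [15.9 × (0.343 × 8.48 − 0.0620) − 1] = 71.29 / 44.26 = 1.611 mg/L.
Observed yield with endogenous decay: Y_obs = Y / (1 + k_d·θ_c) = 0.343 / (1 + 0.0620 × 15.9) = 0.343 / 1.986 = 0.1727 g VSS/g bCOD.
ΔS = 1280 − 1.61 = 1278 mg/L, so the substrate removal rate is 834 × 1278/1000 = 1066 kg bCOD/d.
P_X = Y_obs · Q(S₀ − S) = 0.1727 × 1066 = 184.2 kg VSS/d.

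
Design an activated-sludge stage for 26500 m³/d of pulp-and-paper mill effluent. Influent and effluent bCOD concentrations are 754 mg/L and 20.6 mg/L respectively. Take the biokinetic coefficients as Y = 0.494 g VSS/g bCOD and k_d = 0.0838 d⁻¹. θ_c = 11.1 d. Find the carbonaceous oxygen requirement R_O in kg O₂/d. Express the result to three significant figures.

Correct the yield for decay: Y_obs = Y/(1 + k_d θ_c) = 0.494 / (1 + 0.0838 × 11.1) = 0.494 / 1.930 = 0.2559.
Q·(S₀ − S) = 26500 × (754 − 20.6) × 10⁻³ = 19435 kg/d removed.
P_X = Y_obs·Q·(S₀ − S) = 0.2559 × 19435 = 4974 kg VSS/d.
Carbonaceous O₂ demand = substrate oxidised − cell-mass equivalent = 19435 − 1.42 × 4974 = 12372 kg O₂/d.

R_O ≈ 12400 kg O₂/d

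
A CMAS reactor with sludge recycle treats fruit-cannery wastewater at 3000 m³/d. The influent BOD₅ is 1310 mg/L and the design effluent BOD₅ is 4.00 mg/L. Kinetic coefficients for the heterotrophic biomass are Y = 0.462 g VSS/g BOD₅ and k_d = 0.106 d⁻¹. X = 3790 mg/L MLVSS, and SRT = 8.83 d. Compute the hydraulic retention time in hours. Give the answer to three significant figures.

Rearranging the biomass balance for a CMAS with decay, V = Y·Q·ΔS·θ_c / [X·(1+k_d θ_c)] = 0.462 × 3000 × (1310 − 4.00) × 8.83 / [3790 × (1 + 0.106 × 8.83)] = 1.6×10^7 / 7337 = 2178 m³.
τ = V/Q = 2178/3000 = 0.7261 d, or 17.43 h.

τ ≈ 17.4 h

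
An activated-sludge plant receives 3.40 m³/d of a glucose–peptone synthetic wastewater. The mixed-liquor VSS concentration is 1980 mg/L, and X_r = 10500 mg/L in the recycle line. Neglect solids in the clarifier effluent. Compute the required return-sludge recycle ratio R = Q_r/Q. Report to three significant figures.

Solids balance on the clarifier gives (1+R)X = R·X_r, so R = X/(X_r − X) = 1980 / (10500 − 1980) = 0.2324.

R ≈ 0.232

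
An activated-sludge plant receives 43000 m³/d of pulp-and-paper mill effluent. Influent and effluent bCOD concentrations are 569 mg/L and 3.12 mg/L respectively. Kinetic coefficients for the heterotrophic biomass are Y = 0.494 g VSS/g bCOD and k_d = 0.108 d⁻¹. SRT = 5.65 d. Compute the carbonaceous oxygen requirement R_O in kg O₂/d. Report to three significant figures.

R_O ≈ 13700 kg O₂/d

The observed yield is Y_obs = Y/(1 + k_d·θ_c) = 0.494 / (1 + 0.108 × 5.65) = 0.494 / 1.610 = 0.3068 g VSS per g bCOD removed.
Substrate removed = Q·(S₀ − S) = 43000 m³/d × (569 − 3.12) g/m³ = 2.43×10^7 g/d = 24333 kg/d.
Biomass synthesised: P_X = Y_obs × 24333 = 7465 kg VSS/d.
R_O = Q·ΔS − 1.42 P_X = 24333 − 10601 = 13732 kg O₂/d.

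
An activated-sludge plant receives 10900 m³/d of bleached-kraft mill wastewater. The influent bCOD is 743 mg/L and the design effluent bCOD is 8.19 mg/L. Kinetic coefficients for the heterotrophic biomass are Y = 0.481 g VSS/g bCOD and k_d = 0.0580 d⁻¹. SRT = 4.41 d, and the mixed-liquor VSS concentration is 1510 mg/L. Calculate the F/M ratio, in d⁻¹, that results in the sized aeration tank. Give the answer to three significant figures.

From the SRT design equation V = Y Q (S₀−S) θ_c / [X (1 + k_d θ_c)] = 0.481 × 10900 × (743 − 8.19) × 4.41 / [1510 × (1 + 0.0580 × 4.41)] = 1.7×10^7 / 1896 = 8960 m³.
F/M = applied load / biomass = Q·S₀/(V·X) = 10900 × 743 / (8960 × 1510) = 0.5986 d⁻¹.

F/M ≈ 0.599 d⁻¹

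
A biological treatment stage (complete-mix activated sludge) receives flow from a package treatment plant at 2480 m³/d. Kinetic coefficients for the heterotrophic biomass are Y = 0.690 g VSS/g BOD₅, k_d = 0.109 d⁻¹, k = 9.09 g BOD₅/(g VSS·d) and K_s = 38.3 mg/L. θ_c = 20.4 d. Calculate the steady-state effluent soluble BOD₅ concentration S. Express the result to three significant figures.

For a completely mixed reactor with recycle the Lawrence–McCarty relation gives S = K_s·(1 + k_d·θ_c) / [θ_c·(Y·k − k_d) − 1] = 38.3 × (1 + 0.109 × 20.4) / [20.4 × (0.690 × 9.09 − 0.109) − 1] = 123.5 / 124.7 = 0.9899 mg/L.

S ≈ 0.990 mg/L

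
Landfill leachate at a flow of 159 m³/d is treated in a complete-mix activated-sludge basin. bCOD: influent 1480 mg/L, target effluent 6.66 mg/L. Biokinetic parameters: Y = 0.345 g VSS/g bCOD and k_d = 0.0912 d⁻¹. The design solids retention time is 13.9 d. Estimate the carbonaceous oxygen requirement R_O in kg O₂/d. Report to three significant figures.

R_O ≈ 184 kg O₂/d

The observed yield is Y_obs = Y/(1 + k_d·θ_c) = 0.345 / (1 + 0.0912 × 13.9) = 0.345 / 2.268 = 0.1521 g VSS per g bCOD removed.
Q·(S₀ − S) = 159 × (1480 − 6.66) × 10⁻³ = 234.3 kg/d removed.
P_X = Y_obs·Q·(S₀ − S) = 0.1521 × 234.3 = 35.64 kg VSS/d.
R_O = Q·(S₀ − S) − 1.42·P_X = 234.3 − 1.42 × 35.64 = 183.7 kg O₂/d.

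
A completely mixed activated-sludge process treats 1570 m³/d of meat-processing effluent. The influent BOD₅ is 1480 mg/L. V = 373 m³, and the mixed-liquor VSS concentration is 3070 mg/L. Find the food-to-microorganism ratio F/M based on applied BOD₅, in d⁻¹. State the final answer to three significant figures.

Food-to-microorganism ratio F/M = Q S₀ / (V X) = 1570 × 1480 / (373.0 × 3070) = 2.029 d⁻¹.

F/M ≈ 2.03 d⁻¹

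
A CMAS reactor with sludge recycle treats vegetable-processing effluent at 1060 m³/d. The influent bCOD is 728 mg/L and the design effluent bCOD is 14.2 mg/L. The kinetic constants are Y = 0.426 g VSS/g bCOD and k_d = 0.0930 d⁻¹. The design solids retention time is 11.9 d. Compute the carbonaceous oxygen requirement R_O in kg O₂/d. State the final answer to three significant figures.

Y_obs = Y / (1 + k_d θ_c) = 0.426 / (1 + 0.0930 × 11.9) = 0.426 / 2.107 = 0.2022.
Q·(S₀ − S) = 1060 × (728 − 14.2) × 10⁻³ = 756.6 kg/d removed.
P_X = Y_obs·Q·(S₀ − S) = 0.2022 × 756.6 = 153.0 kg VSS/d.
R_O = Q·ΔS − 1.42 P_X = 756.6 − 217.3 = 539.4 kg O₂/d.

R_O ≈ 539 kg O₂/d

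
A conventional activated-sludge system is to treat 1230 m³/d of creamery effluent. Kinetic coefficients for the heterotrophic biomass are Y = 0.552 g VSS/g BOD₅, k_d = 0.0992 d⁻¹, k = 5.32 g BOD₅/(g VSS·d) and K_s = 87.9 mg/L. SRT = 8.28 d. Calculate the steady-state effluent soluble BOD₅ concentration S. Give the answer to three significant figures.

S ≈ 7.12 mg/L

For a completely mixed reactor with recycle the Lawrence–McCarty relation gives S = K_s·(1 + k_d·θ_c) / [θ_c·(Y·k − k_d) − 1] = 87.9 × (1 + 0.0992 × 8.28) / [8.28 × (0.552 × 5.32 − 0.0992) − 1] = 160.1 / 22.49 = 7.117 mg/L.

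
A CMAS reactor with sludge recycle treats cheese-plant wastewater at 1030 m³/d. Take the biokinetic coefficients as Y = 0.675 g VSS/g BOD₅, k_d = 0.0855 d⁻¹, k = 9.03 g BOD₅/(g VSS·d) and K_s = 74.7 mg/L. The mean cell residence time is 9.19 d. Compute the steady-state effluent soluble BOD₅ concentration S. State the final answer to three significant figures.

S ≈ 2.46 mg/L

From the Monod/SRT balance for a CMAS, S = K_s·(1+k_d θ_c)/[θ_c·(Y k − k_d) − 1] = 74.7 × (1 + 0.0855 × 9.19) / [9.19 × (0.675 × 9.03 − 0.0855) − 1] = 133.4 / 54.23 = 2.460 mg/L.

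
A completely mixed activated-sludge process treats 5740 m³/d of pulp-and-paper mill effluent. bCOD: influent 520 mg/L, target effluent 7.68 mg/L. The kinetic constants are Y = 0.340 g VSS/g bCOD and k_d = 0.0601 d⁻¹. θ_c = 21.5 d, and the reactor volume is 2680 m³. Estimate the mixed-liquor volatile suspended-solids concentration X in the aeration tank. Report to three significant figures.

From V·X·(1 + k_d·θ_c) = Y·Q·(S₀ − S)·θ_c: X = 0.340 × 5740 × (520 − 7.68) × 21.5 / [2680 × (1 + 0.0601 × 21.5)] = 3499 mg/L.

X ≈ 3500 mg/L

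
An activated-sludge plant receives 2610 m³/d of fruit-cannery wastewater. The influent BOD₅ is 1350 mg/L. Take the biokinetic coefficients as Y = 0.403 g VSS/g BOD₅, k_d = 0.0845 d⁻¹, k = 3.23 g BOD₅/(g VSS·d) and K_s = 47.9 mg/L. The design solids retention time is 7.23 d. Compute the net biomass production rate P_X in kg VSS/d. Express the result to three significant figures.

For a completely mixed reactor with recycle the Lawrence–McCarty relation gives S = K_s·(1 + k_d·θ_c) / [θ_c·(Y·k − k_d) − 1] = 47.9 × (1 + 0.0845 × 7.23) / [7.23 × (0.403 × 3.23 − 0.0845) − 1] = 77.16 / 7.800 = 9.892 mg/L.
Correct the yield for decay: Y_obs = Y/(1 + k_d θ_c) = 0.403 / (1 + 0.0845 × 7.23) = 0.403 / 1.611 = 0.2502.
Mass of BOD₅ removed per day: Q(S₀ − S) = 2610 × 1340 g/m³ = 3498 kg/d.
Net biomass production P_X = Y_obs × Q·(S₀ − S) = 0.2502 × 3498 = 875.0 kg VSS/d.

P_X ≈ 875 kg VSS/d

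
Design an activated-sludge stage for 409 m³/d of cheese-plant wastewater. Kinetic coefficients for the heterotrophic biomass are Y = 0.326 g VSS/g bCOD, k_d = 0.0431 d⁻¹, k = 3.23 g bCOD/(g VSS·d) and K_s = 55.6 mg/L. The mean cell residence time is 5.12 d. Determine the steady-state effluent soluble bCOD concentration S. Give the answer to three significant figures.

S ≈ 16.3 mg/L

From the Monod/SRT balance for a CMAS, S = K_s·(1+k_d θ_c)/[θ_c·(Y k − k_d) − 1] = 55.6 × (1 + 0.0431 × 5.12) / [5.12 × (0.326 × 3.23 − 0.0431) − 1] = 67.87 / 4.171 = 16.27 mg/L.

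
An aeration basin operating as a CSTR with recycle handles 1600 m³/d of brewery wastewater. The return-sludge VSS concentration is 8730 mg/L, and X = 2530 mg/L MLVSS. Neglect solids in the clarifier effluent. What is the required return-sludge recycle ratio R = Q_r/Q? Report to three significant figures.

R ≈ 0.408

Solids balance on the clarifier gives (1+R)X = R·X_r, so R = X/(X_r − X) = 2530 / (8730 − 2530) = 0.4081.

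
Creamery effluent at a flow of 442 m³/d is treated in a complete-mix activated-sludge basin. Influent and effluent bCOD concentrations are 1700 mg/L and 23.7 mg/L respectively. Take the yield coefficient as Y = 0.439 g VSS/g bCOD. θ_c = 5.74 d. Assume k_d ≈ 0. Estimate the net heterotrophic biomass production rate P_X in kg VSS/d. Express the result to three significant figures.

Since k_d ≈ 0, Y_obs = Y = 0.439 g VSS/g bCOD.
Substrate removed = Q·(S₀ − S) = 442 m³/d × (1700 − 23.7) g/m³ = 7.41×10^5 g/d = 740.9 kg/d.
P_X = Y_obs · Q(S₀ − S) = 0.4390 × 740.9 = 325.3 kg VSS/d.

P_X ≈ 325 kg VSS/d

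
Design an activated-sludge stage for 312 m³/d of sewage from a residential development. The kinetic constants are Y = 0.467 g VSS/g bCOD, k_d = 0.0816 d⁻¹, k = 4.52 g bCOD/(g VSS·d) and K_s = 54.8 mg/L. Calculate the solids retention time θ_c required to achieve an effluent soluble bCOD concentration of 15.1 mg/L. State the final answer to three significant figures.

θ_c ≈ 2.67 d

Specific growth rate at S = 15.1 mg/L: μ = YkS/(K_s+S) = 0.467·4.52·15.1/(54.8+15.1) = 0.4560 d⁻¹.
1/θ_c = 0.4560 − 0.0816 = 0.3744 d⁻¹, so θ_c = 2.671 d.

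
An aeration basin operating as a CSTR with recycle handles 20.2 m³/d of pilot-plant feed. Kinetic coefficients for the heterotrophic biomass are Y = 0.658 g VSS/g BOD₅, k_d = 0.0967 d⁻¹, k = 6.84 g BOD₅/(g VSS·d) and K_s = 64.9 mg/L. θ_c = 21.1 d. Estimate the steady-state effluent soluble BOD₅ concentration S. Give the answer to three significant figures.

S ≈ 2.15 mg/L

Effluent substrate depends only on kinetics and SRT: S = K_s(1 + k_d θ_c) / [θ_c(Yk − k_d) − 1] = 64.9 × (1 + 0.0967 × 21.1) / [21.1 × (0.658 × 6.84 − 0.0967) − 1] = 197.3 / 91.92 = 2.147 mg/L.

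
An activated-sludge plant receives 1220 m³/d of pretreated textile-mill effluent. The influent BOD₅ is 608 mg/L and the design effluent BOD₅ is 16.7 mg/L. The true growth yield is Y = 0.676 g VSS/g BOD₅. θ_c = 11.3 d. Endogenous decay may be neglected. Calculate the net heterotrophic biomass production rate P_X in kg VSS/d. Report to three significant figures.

No decay correction is needed, so Y_obs = Y = 0.676.
Mass of BOD₅ removed per day: Q(S₀ − S) = 1220 × 591.3 g/m³ = 721.4 kg/d.
So the net sludge growth is P_X = 0.6760 × 721.4 = 487.7 kg VSS/d.

P_X ≈ 488 kg VSS/d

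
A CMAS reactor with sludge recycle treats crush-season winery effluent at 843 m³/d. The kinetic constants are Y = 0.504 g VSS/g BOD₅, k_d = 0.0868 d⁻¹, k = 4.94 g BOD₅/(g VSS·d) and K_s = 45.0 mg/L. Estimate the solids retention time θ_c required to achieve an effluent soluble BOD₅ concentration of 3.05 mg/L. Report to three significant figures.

From 1/θ_c = Y·k·S/(K_s + S) − k_d: Y·k·S/(K_s+S) = 0.504 × 4.94 × 3.05 / (45.0 + 3.05) = 0.1580 d⁻¹.
θ_c = 1/(μ − k_d) = 1/(0.1580 − 0.0868) = 1/0.07124 = 14.04 d.

θ_c ≈ 14.0 d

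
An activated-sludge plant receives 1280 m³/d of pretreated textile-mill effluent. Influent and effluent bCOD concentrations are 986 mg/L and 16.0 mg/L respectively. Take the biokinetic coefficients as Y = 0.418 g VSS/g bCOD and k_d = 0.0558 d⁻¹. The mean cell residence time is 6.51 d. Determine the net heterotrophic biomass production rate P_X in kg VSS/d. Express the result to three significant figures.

Y_obs = Y / (1 + k_d θ_c) = 0.418 / (1 + 0.0558 × 6.51) = 0.418 / 1.363 = 0.3066.
Substrate removed = Q·(S₀ − S) = 1280 m³/d × (986 − 16.0) g/m³ = 1.24×10^6 g/d = 1242 kg/d.
So the net sludge growth is P_X = 0.3066 × 1242 = 380.7 kg VSS/d.

P_X ≈ 381 kg VSS/d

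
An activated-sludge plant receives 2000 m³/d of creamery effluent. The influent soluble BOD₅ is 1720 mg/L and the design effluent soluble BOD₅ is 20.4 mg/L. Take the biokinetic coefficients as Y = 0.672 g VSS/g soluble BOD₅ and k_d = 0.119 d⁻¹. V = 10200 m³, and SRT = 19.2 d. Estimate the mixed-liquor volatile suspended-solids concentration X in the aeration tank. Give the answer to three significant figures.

Solving the biomass balance for X: X = Y Q (S₀−S) θ_c / [V (1+k_d θ_c)] = 0.672 × 2000 × (1720 − 20.4) × 19.2 / [10200 × (1 + 0.119 × 19.2)] = 1309 mg/L.

X ≈ 1310 mg/L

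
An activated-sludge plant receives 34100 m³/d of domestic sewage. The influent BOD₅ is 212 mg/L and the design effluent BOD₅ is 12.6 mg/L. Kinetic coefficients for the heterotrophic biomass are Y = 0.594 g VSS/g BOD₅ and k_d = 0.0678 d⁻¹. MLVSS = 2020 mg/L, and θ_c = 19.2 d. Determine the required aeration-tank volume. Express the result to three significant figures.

From the SRT design equation V = Y Q (S₀−S) θ_c / [X (1 + k_d θ_c)] = 0.594 × 34100 × (212 − 12.6) × 19.2 / [2020 × (1 + 0.0678 × 19.2)] = 7.75×10^7 / 4650 = 16678 m³.

V ≈ 16700 m³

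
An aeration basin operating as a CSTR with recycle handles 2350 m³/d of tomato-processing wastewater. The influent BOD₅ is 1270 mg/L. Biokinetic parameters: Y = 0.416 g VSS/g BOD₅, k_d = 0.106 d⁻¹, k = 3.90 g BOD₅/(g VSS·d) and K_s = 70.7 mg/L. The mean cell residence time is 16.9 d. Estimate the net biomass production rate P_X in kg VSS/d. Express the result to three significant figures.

From the Monod/SRT balance for a CMAS, S = K_s·(1+k_d θ_c)/[θ_c·(Y k − k_d) − 1] = 70.7 × (1 + 0.106 × 16.9) / [16.9 × (0.416 × 3.90 − 0.106) − 1] = 197.4 / 24.63 = 8.014 mg/L.
Observed yield with endogenous decay: Y_obs = Y / (1 + k_d·θ_c) = 0.416 / (1 + 0.106 × 16.9) = 0.416 / 2.791 = 0.1490 g VSS/g BOD₅.
Substrate removed = Q·(S₀ − S) = 2350 m³/d × (1270 − 8.01) g/m³ = 2.97×10^6 g/d = 2966 kg/d.
Biomass produced: P_X = Y_obs·Q·ΔS = 0.1490 × 2966 ≈ 442.0 kg VSS/d.

P_X ≈ 442 kg VSS/d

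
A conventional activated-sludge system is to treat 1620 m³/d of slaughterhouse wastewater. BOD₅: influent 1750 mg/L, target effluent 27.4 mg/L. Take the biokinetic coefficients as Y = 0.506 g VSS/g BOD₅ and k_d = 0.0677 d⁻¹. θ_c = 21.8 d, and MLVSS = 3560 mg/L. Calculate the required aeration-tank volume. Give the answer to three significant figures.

From the SRT design equation V = Y Q (S₀−S) θ_c / [X (1 + k_d θ_c)] = 0.506 × 1620 × (1750 − 27.4) × 21.8 / [3560 × (1 + 0.0677 × 21.8)] = 3.08×10^7 / 8814 = 3492 m³.

V ≈ 3490 m³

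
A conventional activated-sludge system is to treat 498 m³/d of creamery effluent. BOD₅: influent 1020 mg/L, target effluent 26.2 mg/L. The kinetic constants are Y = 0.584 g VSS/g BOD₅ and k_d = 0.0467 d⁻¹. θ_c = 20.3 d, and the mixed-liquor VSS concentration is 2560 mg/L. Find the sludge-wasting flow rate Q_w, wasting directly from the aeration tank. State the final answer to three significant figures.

Q_w ≈ 58.0 m³/d

Steady-state biomass mass balance: V·X·(1 + k_d·θ_c) = Y·Q·(S₀ − S)·θ_c, so V = 0.584 × 498 × (1020 − 26.2) × 20.3 / [2560 × (1 + 0.0467 × 20.3)] = 5.87×10^6 / 4987 = 1177 m³.
With mixed-liquor wasting, θ_c = V/Q_w, so Q_w = V/θ_c = 1177/20.3 = 57.96 m³/d.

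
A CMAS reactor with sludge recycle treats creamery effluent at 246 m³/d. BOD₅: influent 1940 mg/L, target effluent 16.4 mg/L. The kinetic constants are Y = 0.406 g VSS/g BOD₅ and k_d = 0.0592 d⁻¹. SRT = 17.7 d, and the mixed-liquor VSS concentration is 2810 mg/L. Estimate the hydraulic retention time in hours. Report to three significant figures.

τ ≈ 57.7 h

Rearranging the biomass balance for a CMAS with decay, V = Y·Q·ΔS·θ_c / [X·(1+k_d θ_c)] = 0.406 × 246 × (1940 − 16.4) × 17.7 / [2810 × (1 + 0.0592 × 17.7)] = 3.4×10^6 / 5754 = 590.9 m³.
Hydraulic retention time τ = V/Q = 590.9 / 246 = 2.402 d = 57.65 h.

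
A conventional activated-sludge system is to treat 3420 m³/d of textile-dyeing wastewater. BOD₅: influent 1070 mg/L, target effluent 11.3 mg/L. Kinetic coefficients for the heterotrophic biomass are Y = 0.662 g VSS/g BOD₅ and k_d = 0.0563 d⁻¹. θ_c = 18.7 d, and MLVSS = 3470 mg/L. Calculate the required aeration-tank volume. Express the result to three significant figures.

V ≈ 6290 m³

From the SRT design equation V = Y Q (S₀−S) θ_c / [X (1 + k_d θ_c)] = 0.662 × 3420 × (1070 − 11.3) × 18.7 / [3470 × (1 + 0.0563 × 18.7)] = 4.48×10^7 / 7123 = 6292 m³.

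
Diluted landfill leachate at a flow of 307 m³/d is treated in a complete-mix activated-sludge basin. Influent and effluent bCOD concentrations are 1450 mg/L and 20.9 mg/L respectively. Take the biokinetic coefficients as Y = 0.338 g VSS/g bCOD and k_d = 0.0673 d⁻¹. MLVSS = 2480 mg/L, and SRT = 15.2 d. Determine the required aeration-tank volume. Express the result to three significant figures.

V ≈ 449 m³

Rearranging the biomass balance for a CMAS with decay, V = Y·Q·ΔS·θ_c / [X·(1+k_d θ_c)] = 0.338 × 307 × (1450 − 20.9) × 15.2 / [2480 × (1 + 0.0673 × 15.2)] = 2.25×10^6 / 5017 = 449.3 m³.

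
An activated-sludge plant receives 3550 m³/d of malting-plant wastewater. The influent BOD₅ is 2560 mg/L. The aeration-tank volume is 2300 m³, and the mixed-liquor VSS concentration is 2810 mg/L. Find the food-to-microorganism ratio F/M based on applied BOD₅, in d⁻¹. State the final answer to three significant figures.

Food-to-microorganism ratio F/M = Q S₀ / (V X) = 3550 × 2560 / (2300 × 2810) = 1.406 d⁻¹.

F/M ≈ 1.41 d⁻¹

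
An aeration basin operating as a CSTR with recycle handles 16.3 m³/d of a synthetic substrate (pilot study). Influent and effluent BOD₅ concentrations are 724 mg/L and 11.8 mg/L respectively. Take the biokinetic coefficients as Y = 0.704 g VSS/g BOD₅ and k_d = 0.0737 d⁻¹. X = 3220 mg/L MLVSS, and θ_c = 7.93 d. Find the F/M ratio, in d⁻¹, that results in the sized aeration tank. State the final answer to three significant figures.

Steady-state biomass mass balance: V·X·(1 + k_d·θ_c) = Y·Q·(S₀ − S)·θ_c, so V = 0.704 × 16.3 × (724 − 11.8) × 7.93 / [3220 × (1 + 0.0737 × 7.93)] = 6.48×10^4 / 5102 = 12.70 m³.
Food-to-microorganism ratio F/M = Q S₀ / (V X) = 16.3 × 724 / (12.70 × 3220) = 0.2885 d⁻¹.

F/M ≈ 0.289 d⁻¹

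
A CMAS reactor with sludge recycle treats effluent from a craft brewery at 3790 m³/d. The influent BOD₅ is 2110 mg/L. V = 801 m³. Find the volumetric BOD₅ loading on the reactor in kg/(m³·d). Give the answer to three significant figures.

L_v = Q S₀ / V = 3790 × 2110 × 10⁻³ / 801.0 = 9.984 kg/(m³·d).

L_v ≈ 9.98 kg BOD₅/(m³·d)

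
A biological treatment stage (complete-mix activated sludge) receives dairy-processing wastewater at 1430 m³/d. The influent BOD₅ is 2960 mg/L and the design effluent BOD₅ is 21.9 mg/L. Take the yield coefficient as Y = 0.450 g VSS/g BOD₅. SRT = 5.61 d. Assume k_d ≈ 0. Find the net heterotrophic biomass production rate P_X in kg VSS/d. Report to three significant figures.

P_X ≈ 1890 kg VSS/d

Since k_d ≈ 0, Y_obs = Y = 0.450 g VSS/g BOD₅.
Substrate removed = Q·(S₀ − S) = 1430 m³/d × (2960 − 21.9) g/m³ = 4.2×10^6 g/d = 4201 kg/d.
Biomass produced: P_X = Y_obs·Q·ΔS = 0.4500 × 4201 ≈ 1891 kg VSS/d.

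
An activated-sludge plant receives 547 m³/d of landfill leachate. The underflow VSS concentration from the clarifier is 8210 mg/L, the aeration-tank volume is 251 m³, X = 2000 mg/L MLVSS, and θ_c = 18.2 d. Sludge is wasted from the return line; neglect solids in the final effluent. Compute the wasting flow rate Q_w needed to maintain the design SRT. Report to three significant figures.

Q_w ≈ 3.36 m³/d

θ_c = V·X/(Q_w·X_r) when wasting from the recycle, so Q_w = V·X/(θ_c·X_r) = 251.0 × 2000 / (18.2 × 8210) = 3.360 m³/d.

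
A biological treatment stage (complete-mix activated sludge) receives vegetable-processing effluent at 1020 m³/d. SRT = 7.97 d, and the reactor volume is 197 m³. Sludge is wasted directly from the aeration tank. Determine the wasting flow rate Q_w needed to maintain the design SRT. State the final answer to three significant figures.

Q_w ≈ 24.7 m³/d

For wasting at MLVSS concentration, Q_w = V/θ_c = 197.0/7.97 = 24.72 m³/d.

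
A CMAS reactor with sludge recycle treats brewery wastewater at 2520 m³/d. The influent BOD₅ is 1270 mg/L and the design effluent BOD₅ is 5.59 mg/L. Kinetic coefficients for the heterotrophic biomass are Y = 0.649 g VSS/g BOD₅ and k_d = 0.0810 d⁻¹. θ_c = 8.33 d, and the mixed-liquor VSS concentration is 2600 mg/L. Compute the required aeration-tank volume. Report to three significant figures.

From the SRT design equation V = Y Q (S₀−S) θ_c / [X (1 + k_d θ_c)] = 0.649 × 2520 × (1270 − 5.59) × 8.33 / [2600 × (1 + 0.0810 × 8.33)] = 1.72×10^7 / 4354 = 3956 m³.

V ≈ 3960 m³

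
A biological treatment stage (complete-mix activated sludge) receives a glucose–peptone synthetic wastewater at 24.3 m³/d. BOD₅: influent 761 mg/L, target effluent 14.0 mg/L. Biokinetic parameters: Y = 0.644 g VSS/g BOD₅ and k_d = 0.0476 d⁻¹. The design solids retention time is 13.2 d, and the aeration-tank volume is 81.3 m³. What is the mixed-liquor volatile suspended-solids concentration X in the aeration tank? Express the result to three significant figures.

X ≈ 1170 mg/L

Solving the biomass balance for X: X = Y Q (S₀−S) θ_c / [V (1+k_d θ_c)] = 0.644 × 24.3 × (761 − 14.0) × 13.2 / [81.3 × (1 + 0.0476 × 13.2)] = 1166 mg/L.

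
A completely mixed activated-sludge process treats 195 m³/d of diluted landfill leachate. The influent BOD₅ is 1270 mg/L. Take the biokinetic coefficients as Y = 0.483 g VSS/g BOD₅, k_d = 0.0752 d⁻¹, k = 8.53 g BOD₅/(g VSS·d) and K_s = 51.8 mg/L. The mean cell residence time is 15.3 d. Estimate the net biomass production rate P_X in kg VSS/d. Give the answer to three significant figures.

From the Monod/SRT balance for a CMAS, S = K_s·(1+k_d θ_c)/[θ_c·(Y k − k_d) − 1] = 51.8 × (1 + 0.0752 × 15.3) / [15.3 × (0.483 × 8.53 − 0.0752) − 1] = 111.4 / 60.89 = 1.830 mg/L.
Observed yield with endogenous decay: Y_obs = Y / (1 + k_d·θ_c) = 0.483 / (1 + 0.0752 × 15.3) = 0.483 / 2.151 = 0.2246 g VSS/g BOD₅.
Q·(S₀ − S) = 195 × (1270 − 1.83) × 10⁻³ = 247.3 kg/d removed.
Biomass produced: P_X = Y_obs·Q·ΔS = 0.2246 × 247.3 ≈ 55.54 kg VSS/d.

P_X ≈ 55.5 kg VSS/d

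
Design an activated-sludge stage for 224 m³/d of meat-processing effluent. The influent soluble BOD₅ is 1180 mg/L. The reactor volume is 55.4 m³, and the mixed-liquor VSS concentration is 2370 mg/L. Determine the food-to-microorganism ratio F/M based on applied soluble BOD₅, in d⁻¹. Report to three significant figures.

F/M = applied load / biomass = Q·S₀/(V·X) = 224 × 1180 / (55.40 × 2370) = 2.013 d⁻¹.

F/M ≈ 2.01 d⁻¹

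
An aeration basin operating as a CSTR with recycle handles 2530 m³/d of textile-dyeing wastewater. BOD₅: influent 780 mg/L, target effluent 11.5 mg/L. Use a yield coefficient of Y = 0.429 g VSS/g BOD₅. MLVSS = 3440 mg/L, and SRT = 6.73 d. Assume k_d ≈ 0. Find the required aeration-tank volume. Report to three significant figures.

Biomass mass balance (decay neglected): V·X = Y·Q·(S₀ − S)·θ_c, so V = 0.429 × 2530 × (780 − 11.5) × 6.73 / 3440 = 1632 m³.

V ≈ 1630 m³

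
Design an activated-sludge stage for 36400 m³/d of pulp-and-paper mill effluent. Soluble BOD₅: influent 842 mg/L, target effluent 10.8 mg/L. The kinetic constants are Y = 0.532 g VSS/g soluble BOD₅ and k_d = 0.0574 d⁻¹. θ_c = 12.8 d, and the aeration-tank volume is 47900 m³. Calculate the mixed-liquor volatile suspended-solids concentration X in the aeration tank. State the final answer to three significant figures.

Solving the biomass balance for X: X = Y Q (S₀−S) θ_c / [V (1+k_d θ_c)] = 0.532 × 36400 × (842 − 10.8) × 12.8 / [47900 × (1 + 0.0574 × 12.8)] = 2479 mg/L.

X ≈ 2480 mg/L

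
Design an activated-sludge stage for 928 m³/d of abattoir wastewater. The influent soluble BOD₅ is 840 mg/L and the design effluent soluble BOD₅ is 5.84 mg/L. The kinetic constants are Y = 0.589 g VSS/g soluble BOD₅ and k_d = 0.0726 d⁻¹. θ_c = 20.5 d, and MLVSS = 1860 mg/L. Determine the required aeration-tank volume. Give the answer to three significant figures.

From the SRT design equation V = Y Q (S₀−S) θ_c / [X (1 + k_d θ_c)] = 0.589 × 928 × (840 − 5.84) × 20.5 / [1860 × (1 + 0.0726 × 20.5)] = 9.35×10^6 / 4628 = 2020 m³.

V ≈ 2020 m³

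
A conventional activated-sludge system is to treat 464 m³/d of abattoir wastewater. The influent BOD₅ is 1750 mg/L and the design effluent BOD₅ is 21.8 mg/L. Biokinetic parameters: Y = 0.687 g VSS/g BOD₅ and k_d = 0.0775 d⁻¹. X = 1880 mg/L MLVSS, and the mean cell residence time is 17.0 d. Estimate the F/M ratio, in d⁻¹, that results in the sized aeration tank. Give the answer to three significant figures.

F/M ≈ 0.201 d⁻¹

Steady-state biomass mass balance: V·X·(1 + k_d·θ_c) = Y·Q·(S₀ − S)·θ_c, so V = 0.687 × 464 × (1750 − 21.8) × 17.0 / [1880 × (1 + 0.0775 × 17.0)] = 9.37×10^6 / 4357 = 2150 m³.
F/M = applied load / biomass = Q·S₀/(V·X) = 464 × 1750 / (2150 × 1880) = 0.2009 d⁻¹.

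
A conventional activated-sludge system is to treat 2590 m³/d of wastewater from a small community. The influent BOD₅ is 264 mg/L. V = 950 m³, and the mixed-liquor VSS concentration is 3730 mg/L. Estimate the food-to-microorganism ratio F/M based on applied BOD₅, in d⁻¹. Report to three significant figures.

F/M ≈ 0.193 d⁻¹

F/M = applied load / biomass = Q·S₀/(V·X) = 2590 × 264 / (950.0 × 3730) = 0.1930 d⁻¹.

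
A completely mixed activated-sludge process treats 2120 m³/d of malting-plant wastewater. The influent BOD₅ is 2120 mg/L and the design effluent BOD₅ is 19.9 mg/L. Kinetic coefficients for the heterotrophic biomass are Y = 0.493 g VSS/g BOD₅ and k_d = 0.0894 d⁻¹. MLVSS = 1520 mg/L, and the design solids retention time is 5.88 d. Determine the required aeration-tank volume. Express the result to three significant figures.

Steady-state biomass mass balance: V·X·(1 + k_d·θ_c) = Y·Q·(S₀ − S)·θ_c, so V = 0.493 × 2120 × (2120 − 19.9) × 5.88 / [1520 × (1 + 0.0894 × 5.88)] = 1.29×10^7 / 2319 = 5565 m³.

V ≈ 5570 m³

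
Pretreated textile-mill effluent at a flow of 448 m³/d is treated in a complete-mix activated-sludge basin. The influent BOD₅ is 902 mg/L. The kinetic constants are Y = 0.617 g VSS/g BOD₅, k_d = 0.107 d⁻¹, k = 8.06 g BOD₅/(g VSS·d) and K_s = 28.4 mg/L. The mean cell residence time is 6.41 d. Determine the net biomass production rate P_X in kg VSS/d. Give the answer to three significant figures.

Effluent substrate depends only on kinetics and SRT: S = K_s(1 + k_d θ_c) / [θ_c(Yk − k_d) − 1] = 28.4 × (1 + 0.107 × 6.41) / [6.41 × (0.617 × 8.06 − 0.107) − 1] = 47.88 / 30.19 = 1.586 mg/L.
Y_obs = Y / (1 + k_d θ_c) = 0.617 / (1 + 0.107 × 6.41) = 0.617 / 1.686 = 0.3660.
ΔS = 902 − 1.59 = 900.4 mg/L, so the substrate removal rate is 448 × 900.4/1000 = 403.4 kg BOD₅/d.
Net biomass production P_X = Y_obs × Q·(S₀ − S) = 0.3660 × 403.4 = 147.6 kg VSS/d.

P_X ≈ 148 kg VSS/d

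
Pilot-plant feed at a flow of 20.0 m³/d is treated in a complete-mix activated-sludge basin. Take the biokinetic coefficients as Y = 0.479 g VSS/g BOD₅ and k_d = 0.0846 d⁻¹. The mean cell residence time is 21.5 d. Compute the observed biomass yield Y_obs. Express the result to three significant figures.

Y_obs ≈ 0.170 g VSS/g BOD₅

Y_obs = Y / (1 + k_d θ_c) = 0.479 / (1 + 0.0846 × 21.5) = 0.479 / 2.819 = 0.1699.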